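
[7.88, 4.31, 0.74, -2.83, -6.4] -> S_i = 7.88 + -3.57*i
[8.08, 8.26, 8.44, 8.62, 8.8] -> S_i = 8.08 + 0.18*i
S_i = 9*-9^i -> [9, -81, 729, -6561, 59049]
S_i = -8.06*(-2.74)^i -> [-8.06, 22.08, -60.51, 165.8, -454.29]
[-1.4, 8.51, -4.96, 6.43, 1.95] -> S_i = Random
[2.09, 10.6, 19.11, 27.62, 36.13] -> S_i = 2.09 + 8.51*i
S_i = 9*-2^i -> [9, -18, 36, -72, 144]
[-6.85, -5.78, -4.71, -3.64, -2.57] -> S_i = -6.85 + 1.07*i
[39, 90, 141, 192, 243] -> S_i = 39 + 51*i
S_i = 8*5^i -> [8, 40, 200, 1000, 5000]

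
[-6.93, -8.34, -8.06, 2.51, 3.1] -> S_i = Random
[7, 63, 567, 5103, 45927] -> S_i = 7*9^i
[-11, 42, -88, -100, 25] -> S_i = Random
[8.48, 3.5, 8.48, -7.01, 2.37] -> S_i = Random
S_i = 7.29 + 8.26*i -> [7.29, 15.55, 23.81, 32.07, 40.33]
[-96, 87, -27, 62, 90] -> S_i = Random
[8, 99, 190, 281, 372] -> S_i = 8 + 91*i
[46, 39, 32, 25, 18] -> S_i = 46 + -7*i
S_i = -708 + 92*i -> [-708, -616, -524, -432, -340]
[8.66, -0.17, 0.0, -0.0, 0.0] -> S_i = 8.66*(-0.02)^i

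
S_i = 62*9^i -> [62, 558, 5022, 45198, 406782]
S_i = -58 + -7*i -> [-58, -65, -72, -79, -86]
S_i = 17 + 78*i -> [17, 95, 173, 251, 329]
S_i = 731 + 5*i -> [731, 736, 741, 746, 751]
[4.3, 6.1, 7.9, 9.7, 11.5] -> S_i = 4.30 + 1.80*i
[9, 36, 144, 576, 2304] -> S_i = 9*4^i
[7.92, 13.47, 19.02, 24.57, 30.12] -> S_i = 7.92 + 5.55*i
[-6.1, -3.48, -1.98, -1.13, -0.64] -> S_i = -6.10*0.57^i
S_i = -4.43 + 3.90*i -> [-4.43, -0.53, 3.37, 7.27, 11.17]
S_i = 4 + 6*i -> [4, 10, 16, 22, 28]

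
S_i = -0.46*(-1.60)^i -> [-0.46, 0.74, -1.18, 1.88, -3.01]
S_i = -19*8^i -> [-19, -152, -1216, -9728, -77824]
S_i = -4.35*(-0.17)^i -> [-4.35, 0.74, -0.13, 0.02, -0.0]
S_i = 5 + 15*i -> [5, 20, 35, 50, 65]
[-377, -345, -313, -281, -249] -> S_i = -377 + 32*i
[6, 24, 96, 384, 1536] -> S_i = 6*4^i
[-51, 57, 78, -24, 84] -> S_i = Random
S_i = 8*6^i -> [8, 48, 288, 1728, 10368]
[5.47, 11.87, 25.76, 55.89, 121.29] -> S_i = 5.47*2.17^i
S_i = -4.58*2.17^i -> [-4.58, -9.94, -21.57, -46.8, -101.56]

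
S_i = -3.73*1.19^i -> [-3.73, -4.44, -5.28, -6.29, -7.48]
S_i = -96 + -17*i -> [-96, -113, -130, -147, -164]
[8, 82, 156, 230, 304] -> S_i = 8 + 74*i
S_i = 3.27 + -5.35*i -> [3.27, -2.08, -7.43, -12.78, -18.13]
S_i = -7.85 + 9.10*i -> [-7.85, 1.25, 10.35, 19.45, 28.55]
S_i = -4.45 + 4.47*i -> [-4.45, 0.02, 4.49, 8.96, 13.43]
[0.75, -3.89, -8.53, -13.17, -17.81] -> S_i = 0.75 + -4.64*i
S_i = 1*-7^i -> [1, -7, 49, -343, 2401]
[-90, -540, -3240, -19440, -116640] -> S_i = -90*6^i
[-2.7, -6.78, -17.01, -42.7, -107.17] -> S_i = -2.70*2.51^i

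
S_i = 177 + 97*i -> [177, 274, 371, 468, 565]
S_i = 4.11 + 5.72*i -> [4.11, 9.83, 15.55, 21.27, 26.99]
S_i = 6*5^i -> [6, 30, 150, 750, 3750]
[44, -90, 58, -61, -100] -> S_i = Random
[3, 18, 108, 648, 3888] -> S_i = 3*6^i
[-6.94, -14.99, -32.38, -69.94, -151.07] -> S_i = -6.94*2.16^i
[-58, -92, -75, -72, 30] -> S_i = Random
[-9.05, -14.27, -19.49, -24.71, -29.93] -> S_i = -9.05 + -5.22*i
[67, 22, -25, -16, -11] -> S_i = Random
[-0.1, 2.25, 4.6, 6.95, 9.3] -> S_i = -0.10 + 2.35*i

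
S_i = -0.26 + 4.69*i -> [-0.26, 4.43, 9.12, 13.81, 18.5]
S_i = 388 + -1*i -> [388, 387, 386, 385, 384]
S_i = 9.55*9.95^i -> [9.55, 95.02, 945.47, 9407.47, 93604.28]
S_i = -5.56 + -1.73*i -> [-5.56, -7.29, -9.02, -10.75, -12.48]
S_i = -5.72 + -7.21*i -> [-5.72, -12.93, -20.14, -27.35, -34.56]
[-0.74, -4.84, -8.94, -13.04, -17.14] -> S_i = -0.74 + -4.10*i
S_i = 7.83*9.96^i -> [7.83, 77.99, 776.75, 7736.42, 77054.7]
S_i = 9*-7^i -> [9, -63, 441, -3087, 21609]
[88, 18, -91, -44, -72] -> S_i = Random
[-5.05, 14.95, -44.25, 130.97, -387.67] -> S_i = -5.05*(-2.96)^i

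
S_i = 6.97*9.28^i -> [6.97, 64.68, 600.25, 5570.28, 51692.16]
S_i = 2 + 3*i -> [2, 5, 8, 11, 14]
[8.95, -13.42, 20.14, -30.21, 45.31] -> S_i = 8.95*(-1.50)^i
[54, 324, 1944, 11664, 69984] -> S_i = 54*6^i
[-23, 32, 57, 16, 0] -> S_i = Random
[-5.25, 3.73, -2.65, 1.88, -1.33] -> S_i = -5.25*(-0.71)^i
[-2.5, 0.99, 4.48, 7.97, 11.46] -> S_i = -2.50 + 3.49*i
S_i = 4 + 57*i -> [4, 61, 118, 175, 232]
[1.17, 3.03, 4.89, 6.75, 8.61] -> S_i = 1.17 + 1.86*i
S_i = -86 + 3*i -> [-86, -83, -80, -77, -74]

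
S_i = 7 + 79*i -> [7, 86, 165, 244, 323]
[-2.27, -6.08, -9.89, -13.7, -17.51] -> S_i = -2.27 + -3.81*i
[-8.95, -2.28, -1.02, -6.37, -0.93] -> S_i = Random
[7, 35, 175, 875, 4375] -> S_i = 7*5^i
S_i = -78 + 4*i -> [-78, -74, -70, -66, -62]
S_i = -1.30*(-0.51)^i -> [-1.3, 0.66, -0.34, 0.17, -0.09]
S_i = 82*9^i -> [82, 738, 6642, 59778, 538002]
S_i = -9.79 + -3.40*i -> [-9.79, -13.19, -16.59, -19.99, -23.39]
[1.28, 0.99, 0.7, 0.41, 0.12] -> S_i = 1.28 + -0.29*i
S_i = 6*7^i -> [6, 42, 294, 2058, 14406]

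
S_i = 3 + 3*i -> [3, 6, 9, 12, 15]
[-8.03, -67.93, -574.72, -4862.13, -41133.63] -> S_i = -8.03*8.46^i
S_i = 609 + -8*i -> [609, 601, 593, 585, 577]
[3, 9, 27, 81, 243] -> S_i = 3*3^i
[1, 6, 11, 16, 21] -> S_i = 1 + 5*i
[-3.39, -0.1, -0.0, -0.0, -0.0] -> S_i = -3.39*0.03^i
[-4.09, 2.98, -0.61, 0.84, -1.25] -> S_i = Random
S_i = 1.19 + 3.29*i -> [1.19, 4.48, 7.77, 11.06, 14.35]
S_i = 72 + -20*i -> [72, 52, 32, 12, -8]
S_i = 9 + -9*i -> [9, 0, -9, -18, -27]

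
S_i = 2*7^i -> [2, 14, 98, 686, 4802]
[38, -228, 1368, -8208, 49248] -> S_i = 38*-6^i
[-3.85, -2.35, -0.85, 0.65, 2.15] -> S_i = -3.85 + 1.50*i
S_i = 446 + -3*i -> [446, 443, 440, 437, 434]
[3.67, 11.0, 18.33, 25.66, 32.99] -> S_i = 3.67 + 7.33*i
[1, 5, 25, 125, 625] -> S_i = 1*5^i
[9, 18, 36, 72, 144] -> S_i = 9*2^i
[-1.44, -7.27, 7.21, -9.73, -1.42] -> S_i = Random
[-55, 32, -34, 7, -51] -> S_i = Random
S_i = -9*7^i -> [-9, -63, -441, -3087, -21609]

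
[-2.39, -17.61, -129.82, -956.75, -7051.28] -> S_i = -2.39*7.37^i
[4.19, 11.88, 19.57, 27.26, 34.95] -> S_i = 4.19 + 7.69*i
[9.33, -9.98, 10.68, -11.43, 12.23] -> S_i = 9.33*(-1.07)^i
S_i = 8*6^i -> [8, 48, 288, 1728, 10368]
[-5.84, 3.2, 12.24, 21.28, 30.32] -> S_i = -5.84 + 9.04*i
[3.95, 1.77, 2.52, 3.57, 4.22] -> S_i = Random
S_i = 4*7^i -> [4, 28, 196, 1372, 9604]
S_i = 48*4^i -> [48, 192, 768, 3072, 12288]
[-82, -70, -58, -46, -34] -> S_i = -82 + 12*i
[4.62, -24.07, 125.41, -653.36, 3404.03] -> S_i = 4.62*(-5.21)^i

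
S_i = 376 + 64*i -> [376, 440, 504, 568, 632]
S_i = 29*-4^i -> [29, -116, 464, -1856, 7424]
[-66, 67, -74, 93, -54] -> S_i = Random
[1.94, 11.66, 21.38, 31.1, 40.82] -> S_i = 1.94 + 9.72*i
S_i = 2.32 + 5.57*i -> [2.32, 7.89, 13.46, 19.03, 24.6]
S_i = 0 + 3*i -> [0, 3, 6, 9, 12]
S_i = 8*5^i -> [8, 40, 200, 1000, 5000]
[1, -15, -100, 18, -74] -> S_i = Random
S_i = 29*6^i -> [29, 174, 1044, 6264, 37584]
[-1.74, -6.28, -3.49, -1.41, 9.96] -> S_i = Random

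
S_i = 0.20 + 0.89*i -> [0.2, 1.09, 1.98, 2.87, 3.76]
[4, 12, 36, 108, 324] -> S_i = 4*3^i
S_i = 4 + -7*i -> [4, -3, -10, -17, -24]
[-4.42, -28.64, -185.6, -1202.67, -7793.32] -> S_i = -4.42*6.48^i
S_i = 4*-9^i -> [4, -36, 324, -2916, 26244]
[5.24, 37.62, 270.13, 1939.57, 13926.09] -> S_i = 5.24*7.18^i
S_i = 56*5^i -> [56, 280, 1400, 7000, 35000]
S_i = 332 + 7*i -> [332, 339, 346, 353, 360]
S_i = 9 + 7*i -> [9, 16, 23, 30, 37]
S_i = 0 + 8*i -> [0, 8, 16, 24, 32]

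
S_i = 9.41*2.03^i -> [9.41, 19.1, 38.78, 78.72, 159.8]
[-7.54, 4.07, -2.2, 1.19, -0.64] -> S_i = -7.54*(-0.54)^i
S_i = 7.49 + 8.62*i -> [7.49, 16.11, 24.73, 33.35, 41.97]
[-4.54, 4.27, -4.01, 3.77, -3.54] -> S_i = -4.54*(-0.94)^i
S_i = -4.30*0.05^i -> [-4.3, -0.22, -0.01, -0.0, -0.0]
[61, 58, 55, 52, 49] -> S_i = 61 + -3*i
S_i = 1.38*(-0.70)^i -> [1.38, -0.97, 0.68, -0.47, 0.33]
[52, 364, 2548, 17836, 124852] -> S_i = 52*7^i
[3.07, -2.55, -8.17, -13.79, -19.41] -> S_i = 3.07 + -5.62*i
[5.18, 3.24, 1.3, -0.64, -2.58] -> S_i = 5.18 + -1.94*i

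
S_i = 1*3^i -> [1, 3, 9, 27, 81]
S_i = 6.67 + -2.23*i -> [6.67, 4.44, 2.21, -0.02, -2.25]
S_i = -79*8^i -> [-79, -632, -5056, -40448, -323584]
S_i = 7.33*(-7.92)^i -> [7.33, -58.05, 459.78, -3641.49, 28840.63]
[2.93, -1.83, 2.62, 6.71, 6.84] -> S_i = Random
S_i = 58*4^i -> [58, 232, 928, 3712, 14848]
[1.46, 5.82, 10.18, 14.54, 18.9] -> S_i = 1.46 + 4.36*i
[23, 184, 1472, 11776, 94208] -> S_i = 23*8^i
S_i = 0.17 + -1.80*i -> [0.17, -1.63, -3.43, -5.23, -7.03]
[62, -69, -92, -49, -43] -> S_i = Random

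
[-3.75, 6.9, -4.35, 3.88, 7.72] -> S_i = Random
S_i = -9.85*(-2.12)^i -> [-9.85, 20.88, -44.27, 93.85, -198.97]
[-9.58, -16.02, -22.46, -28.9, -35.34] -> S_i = -9.58 + -6.44*i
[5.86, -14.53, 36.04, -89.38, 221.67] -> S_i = 5.86*(-2.48)^i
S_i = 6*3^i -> [6, 18, 54, 162, 486]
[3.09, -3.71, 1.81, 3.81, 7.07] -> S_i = Random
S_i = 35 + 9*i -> [35, 44, 53, 62, 71]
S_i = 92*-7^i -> [92, -644, 4508, -31556, 220892]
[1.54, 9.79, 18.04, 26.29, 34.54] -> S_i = 1.54 + 8.25*i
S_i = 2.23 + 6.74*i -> [2.23, 8.97, 15.71, 22.45, 29.19]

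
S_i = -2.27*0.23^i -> [-2.27, -0.52, -0.12, -0.03, -0.01]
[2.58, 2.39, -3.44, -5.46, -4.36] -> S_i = Random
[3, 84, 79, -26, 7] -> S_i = Random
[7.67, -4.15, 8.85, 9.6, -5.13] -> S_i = Random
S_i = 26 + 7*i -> [26, 33, 40, 47, 54]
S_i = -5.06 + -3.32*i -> [-5.06, -8.38, -11.7, -15.02, -18.34]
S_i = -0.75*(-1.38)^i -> [-0.75, 1.03, -1.43, 1.97, -2.72]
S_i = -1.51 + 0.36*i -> [-1.51, -1.15, -0.79, -0.43, -0.07]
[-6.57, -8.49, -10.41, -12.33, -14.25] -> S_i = -6.57 + -1.92*i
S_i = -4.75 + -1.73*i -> [-4.75, -6.48, -8.21, -9.94, -11.67]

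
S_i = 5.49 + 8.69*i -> [5.49, 14.18, 22.87, 31.56, 40.25]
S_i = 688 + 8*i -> [688, 696, 704, 712, 720]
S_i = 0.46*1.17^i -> [0.46, 0.54, 0.63, 0.74, 0.86]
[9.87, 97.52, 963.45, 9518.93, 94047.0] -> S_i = 9.87*9.88^i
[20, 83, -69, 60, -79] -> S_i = Random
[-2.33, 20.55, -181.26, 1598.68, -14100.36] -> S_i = -2.33*(-8.82)^i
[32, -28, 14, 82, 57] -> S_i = Random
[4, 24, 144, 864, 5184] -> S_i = 4*6^i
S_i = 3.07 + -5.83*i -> [3.07, -2.76, -8.59, -14.42, -20.25]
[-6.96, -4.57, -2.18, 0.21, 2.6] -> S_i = -6.96 + 2.39*i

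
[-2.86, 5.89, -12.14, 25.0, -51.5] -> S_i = -2.86*(-2.06)^i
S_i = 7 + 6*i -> [7, 13, 19, 25, 31]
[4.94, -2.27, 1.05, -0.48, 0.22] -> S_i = 4.94*(-0.46)^i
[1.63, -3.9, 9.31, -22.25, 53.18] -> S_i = 1.63*(-2.39)^i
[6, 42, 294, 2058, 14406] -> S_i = 6*7^i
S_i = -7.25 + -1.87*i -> [-7.25, -9.12, -10.99, -12.86, -14.73]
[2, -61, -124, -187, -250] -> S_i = 2 + -63*i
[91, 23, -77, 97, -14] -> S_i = Random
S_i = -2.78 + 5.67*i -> [-2.78, 2.89, 8.56, 14.23, 19.9]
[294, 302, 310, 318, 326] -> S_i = 294 + 8*i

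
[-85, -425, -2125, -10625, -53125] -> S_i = -85*5^i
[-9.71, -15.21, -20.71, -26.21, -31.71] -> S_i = -9.71 + -5.50*i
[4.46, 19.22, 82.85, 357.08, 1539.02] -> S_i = 4.46*4.31^i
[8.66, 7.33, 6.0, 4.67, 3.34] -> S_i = 8.66 + -1.33*i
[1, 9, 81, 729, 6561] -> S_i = 1*9^i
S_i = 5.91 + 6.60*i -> [5.91, 12.51, 19.11, 25.71, 32.31]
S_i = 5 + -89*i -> [5, -84, -173, -262, -351]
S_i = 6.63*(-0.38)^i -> [6.63, -2.52, 0.96, -0.36, 0.14]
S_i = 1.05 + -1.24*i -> [1.05, -0.19, -1.43, -2.67, -3.91]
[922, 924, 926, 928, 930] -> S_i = 922 + 2*i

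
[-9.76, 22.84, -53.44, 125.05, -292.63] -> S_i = -9.76*(-2.34)^i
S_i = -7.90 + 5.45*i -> [-7.9, -2.45, 3.0, 8.45, 13.9]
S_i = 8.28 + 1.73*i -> [8.28, 10.01, 11.74, 13.47, 15.2]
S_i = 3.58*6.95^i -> [3.58, 24.88, 172.92, 1201.81, 8352.61]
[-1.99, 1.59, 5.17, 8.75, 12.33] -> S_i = -1.99 + 3.58*i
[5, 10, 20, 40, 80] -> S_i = 5*2^i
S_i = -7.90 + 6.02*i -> [-7.9, -1.88, 4.14, 10.16, 16.18]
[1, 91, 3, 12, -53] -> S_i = Random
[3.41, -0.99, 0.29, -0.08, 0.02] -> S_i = 3.41*(-0.29)^i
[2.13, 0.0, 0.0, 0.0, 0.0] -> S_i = 2.13*0.00^i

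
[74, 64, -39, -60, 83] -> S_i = Random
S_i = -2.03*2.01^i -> [-2.03, -4.08, -8.2, -16.48, -33.13]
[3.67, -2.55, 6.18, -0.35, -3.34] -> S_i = Random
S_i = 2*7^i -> [2, 14, 98, 686, 4802]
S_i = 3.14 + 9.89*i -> [3.14, 13.03, 22.92, 32.81, 42.7]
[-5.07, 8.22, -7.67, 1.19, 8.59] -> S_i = Random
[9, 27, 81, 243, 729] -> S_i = 9*3^i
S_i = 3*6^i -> [3, 18, 108, 648, 3888]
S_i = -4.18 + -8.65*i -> [-4.18, -12.83, -21.48, -30.13, -38.78]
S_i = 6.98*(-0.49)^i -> [6.98, -3.42, 1.68, -0.82, 0.4]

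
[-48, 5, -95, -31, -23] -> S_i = Random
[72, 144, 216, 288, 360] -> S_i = 72 + 72*i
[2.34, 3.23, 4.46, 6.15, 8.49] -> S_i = 2.34*1.38^i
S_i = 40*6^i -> [40, 240, 1440, 8640, 51840]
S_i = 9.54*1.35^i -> [9.54, 12.88, 17.39, 23.47, 31.69]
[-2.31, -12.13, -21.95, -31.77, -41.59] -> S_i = -2.31 + -9.82*i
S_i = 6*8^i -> [6, 48, 384, 3072, 24576]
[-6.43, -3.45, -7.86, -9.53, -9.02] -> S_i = Random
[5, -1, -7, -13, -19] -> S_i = 5 + -6*i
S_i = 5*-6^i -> [5, -30, 180, -1080, 6480]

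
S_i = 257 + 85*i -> [257, 342, 427, 512, 597]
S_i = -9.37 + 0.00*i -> [-9.37, -9.37, -9.37, -9.37, -9.37]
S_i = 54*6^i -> [54, 324, 1944, 11664, 69984]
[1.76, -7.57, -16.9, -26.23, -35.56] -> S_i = 1.76 + -9.33*i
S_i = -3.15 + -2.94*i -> [-3.15, -6.09, -9.03, -11.97, -14.91]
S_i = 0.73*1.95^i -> [0.73, 1.42, 2.78, 5.41, 10.56]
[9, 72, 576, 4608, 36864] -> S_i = 9*8^i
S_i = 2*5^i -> [2, 10, 50, 250, 1250]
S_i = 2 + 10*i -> [2, 12, 22, 32, 42]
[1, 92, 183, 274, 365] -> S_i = 1 + 91*i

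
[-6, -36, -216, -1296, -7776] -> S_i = -6*6^i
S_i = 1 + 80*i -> [1, 81, 161, 241, 321]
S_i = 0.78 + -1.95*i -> [0.78, -1.17, -3.12, -5.07, -7.02]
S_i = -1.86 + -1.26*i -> [-1.86, -3.12, -4.38, -5.64, -6.9]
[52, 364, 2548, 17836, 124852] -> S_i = 52*7^i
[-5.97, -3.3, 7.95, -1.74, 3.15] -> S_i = Random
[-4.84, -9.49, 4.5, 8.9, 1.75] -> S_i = Random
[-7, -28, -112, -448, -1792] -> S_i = -7*4^i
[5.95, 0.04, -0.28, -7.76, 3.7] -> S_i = Random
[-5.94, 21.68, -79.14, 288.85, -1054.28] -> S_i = -5.94*(-3.65)^i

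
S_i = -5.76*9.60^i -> [-5.76, -55.3, -530.84, -5096.08, -48922.36]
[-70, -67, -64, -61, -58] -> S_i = -70 + 3*i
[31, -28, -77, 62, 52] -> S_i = Random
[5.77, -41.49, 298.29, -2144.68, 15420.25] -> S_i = 5.77*(-7.19)^i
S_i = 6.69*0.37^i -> [6.69, 2.48, 0.92, 0.34, 0.13]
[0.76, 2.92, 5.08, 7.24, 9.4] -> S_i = 0.76 + 2.16*i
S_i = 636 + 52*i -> [636, 688, 740, 792, 844]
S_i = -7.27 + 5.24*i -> [-7.27, -2.03, 3.21, 8.45, 13.69]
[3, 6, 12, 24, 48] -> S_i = 3*2^i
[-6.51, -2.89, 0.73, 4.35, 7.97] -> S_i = -6.51 + 3.62*i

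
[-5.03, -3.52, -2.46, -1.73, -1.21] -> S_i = -5.03*0.70^i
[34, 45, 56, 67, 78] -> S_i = 34 + 11*i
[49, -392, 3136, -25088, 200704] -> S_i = 49*-8^i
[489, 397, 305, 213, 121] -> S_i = 489 + -92*i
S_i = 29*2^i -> [29, 58, 116, 232, 464]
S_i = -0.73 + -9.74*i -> [-0.73, -10.47, -20.21, -29.95, -39.69]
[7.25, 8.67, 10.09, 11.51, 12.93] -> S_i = 7.25 + 1.42*i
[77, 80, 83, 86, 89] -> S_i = 77 + 3*i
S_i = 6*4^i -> [6, 24, 96, 384, 1536]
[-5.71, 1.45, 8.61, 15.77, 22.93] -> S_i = -5.71 + 7.16*i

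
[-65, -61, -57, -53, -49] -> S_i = -65 + 4*i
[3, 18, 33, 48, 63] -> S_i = 3 + 15*i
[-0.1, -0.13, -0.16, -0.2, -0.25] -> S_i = -0.10*1.26^i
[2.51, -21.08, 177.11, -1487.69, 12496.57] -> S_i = 2.51*(-8.40)^i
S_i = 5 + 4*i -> [5, 9, 13, 17, 21]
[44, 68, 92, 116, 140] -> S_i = 44 + 24*i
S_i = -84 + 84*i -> [-84, 0, 84, 168, 252]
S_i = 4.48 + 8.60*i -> [4.48, 13.08, 21.68, 30.28, 38.88]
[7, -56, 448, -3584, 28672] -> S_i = 7*-8^i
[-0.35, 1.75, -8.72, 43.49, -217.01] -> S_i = -0.35*(-4.99)^i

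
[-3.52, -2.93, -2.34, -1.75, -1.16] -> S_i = -3.52 + 0.59*i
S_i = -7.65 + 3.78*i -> [-7.65, -3.87, -0.09, 3.69, 7.47]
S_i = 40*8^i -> [40, 320, 2560, 20480, 163840]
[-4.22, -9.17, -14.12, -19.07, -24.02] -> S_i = -4.22 + -4.95*i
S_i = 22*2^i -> [22, 44, 88, 176, 352]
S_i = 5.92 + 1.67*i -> [5.92, 7.59, 9.26, 10.93, 12.6]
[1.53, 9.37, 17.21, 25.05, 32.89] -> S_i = 1.53 + 7.84*i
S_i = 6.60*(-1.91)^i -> [6.6, -12.61, 24.08, -45.99, 87.84]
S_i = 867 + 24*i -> [867, 891, 915, 939, 963]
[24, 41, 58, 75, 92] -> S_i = 24 + 17*i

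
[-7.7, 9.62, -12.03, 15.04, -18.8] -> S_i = -7.70*(-1.25)^i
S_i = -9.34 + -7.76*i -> [-9.34, -17.1, -24.86, -32.62, -40.38]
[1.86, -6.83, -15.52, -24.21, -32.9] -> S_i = 1.86 + -8.69*i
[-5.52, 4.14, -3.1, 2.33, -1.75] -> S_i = -5.52*(-0.75)^i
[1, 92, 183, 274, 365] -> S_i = 1 + 91*i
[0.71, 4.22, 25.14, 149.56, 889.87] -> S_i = 0.71*5.95^i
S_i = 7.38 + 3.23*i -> [7.38, 10.61, 13.84, 17.07, 20.3]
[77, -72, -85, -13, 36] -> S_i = Random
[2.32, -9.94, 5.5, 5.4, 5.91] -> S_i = Random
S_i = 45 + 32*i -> [45, 77, 109, 141, 173]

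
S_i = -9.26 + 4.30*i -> [-9.26, -4.96, -0.66, 3.64, 7.94]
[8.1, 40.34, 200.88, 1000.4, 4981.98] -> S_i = 8.10*4.98^i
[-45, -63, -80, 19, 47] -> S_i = Random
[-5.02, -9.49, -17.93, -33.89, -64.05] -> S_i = -5.02*1.89^i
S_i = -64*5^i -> [-64, -320, -1600, -8000, -40000]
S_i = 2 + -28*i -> [2, -26, -54, -82, -110]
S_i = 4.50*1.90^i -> [4.5, 8.55, 16.24, 30.87, 58.64]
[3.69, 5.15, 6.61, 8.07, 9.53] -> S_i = 3.69 + 1.46*i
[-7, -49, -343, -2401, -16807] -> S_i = -7*7^i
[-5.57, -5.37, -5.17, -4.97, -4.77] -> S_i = -5.57 + 0.20*i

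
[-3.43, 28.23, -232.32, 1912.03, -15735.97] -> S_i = -3.43*(-8.23)^i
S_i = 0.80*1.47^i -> [0.8, 1.18, 1.73, 2.54, 3.74]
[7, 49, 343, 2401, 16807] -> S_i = 7*7^i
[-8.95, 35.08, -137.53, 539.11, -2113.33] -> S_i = -8.95*(-3.92)^i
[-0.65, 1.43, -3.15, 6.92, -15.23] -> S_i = -0.65*(-2.20)^i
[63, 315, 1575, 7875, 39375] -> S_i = 63*5^i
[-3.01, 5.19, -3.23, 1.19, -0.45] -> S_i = Random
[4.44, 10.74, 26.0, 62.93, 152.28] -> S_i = 4.44*2.42^i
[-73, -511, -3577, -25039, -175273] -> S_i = -73*7^i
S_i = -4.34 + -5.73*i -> [-4.34, -10.07, -15.8, -21.53, -27.26]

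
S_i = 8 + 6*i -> [8, 14, 20, 26, 32]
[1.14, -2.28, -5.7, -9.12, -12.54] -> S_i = 1.14 + -3.42*i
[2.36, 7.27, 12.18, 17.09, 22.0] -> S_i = 2.36 + 4.91*i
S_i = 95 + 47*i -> [95, 142, 189, 236, 283]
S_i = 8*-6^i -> [8, -48, 288, -1728, 10368]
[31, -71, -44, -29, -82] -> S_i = Random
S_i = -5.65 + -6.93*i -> [-5.65, -12.58, -19.51, -26.44, -33.37]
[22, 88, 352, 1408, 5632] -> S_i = 22*4^i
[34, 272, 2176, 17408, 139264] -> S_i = 34*8^i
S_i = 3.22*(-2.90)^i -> [3.22, -9.34, 27.08, -78.53, 227.74]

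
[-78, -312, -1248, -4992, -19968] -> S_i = -78*4^i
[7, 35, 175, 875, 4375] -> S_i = 7*5^i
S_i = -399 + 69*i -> [-399, -330, -261, -192, -123]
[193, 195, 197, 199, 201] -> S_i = 193 + 2*i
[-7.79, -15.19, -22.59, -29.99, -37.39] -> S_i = -7.79 + -7.40*i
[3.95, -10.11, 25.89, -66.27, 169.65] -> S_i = 3.95*(-2.56)^i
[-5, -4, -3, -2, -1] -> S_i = -5 + 1*i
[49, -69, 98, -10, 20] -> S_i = Random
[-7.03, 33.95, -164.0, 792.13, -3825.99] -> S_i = -7.03*(-4.83)^i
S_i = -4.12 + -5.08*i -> [-4.12, -9.2, -14.28, -19.36, -24.44]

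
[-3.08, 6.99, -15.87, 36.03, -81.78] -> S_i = -3.08*(-2.27)^i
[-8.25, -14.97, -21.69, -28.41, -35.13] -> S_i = -8.25 + -6.72*i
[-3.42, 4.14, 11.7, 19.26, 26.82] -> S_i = -3.42 + 7.56*i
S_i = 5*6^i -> [5, 30, 180, 1080, 6480]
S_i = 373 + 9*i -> [373, 382, 391, 400, 409]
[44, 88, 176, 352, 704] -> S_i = 44*2^i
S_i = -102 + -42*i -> [-102, -144, -186, -228, -270]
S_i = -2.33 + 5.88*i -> [-2.33, 3.55, 9.43, 15.31, 21.19]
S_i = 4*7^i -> [4, 28, 196, 1372, 9604]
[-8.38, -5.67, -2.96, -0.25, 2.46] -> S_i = -8.38 + 2.71*i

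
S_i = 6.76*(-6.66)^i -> [6.76, -45.02, 299.84, -1996.96, 13299.75]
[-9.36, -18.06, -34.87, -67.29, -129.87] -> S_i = -9.36*1.93^i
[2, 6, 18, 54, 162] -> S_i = 2*3^i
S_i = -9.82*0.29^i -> [-9.82, -2.85, -0.83, -0.24, -0.07]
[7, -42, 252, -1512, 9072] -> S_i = 7*-6^i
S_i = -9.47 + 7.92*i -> [-9.47, -1.55, 6.37, 14.29, 22.21]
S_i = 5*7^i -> [5, 35, 245, 1715, 12005]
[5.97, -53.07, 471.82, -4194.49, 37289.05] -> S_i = 5.97*(-8.89)^i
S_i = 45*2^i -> [45, 90, 180, 360, 720]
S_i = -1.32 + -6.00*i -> [-1.32, -7.32, -13.32, -19.32, -25.32]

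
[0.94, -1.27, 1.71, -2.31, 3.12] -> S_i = 0.94*(-1.35)^i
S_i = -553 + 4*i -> [-553, -549, -545, -541, -537]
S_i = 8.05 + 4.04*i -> [8.05, 12.09, 16.13, 20.17, 24.21]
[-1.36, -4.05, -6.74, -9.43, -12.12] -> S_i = -1.36 + -2.69*i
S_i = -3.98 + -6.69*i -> [-3.98, -10.67, -17.36, -24.05, -30.74]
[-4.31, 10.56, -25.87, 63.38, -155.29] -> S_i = -4.31*(-2.45)^i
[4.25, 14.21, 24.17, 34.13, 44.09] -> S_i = 4.25 + 9.96*i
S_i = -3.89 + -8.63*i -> [-3.89, -12.52, -21.15, -29.78, -38.41]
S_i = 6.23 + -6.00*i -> [6.23, 0.23, -5.77, -11.77, -17.77]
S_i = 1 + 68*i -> [1, 69, 137, 205, 273]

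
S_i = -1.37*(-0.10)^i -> [-1.37, 0.14, -0.01, 0.0, -0.0]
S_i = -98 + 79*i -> [-98, -19, 60, 139, 218]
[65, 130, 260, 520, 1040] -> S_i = 65*2^i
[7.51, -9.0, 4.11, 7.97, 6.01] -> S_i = Random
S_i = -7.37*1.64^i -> [-7.37, -12.09, -19.82, -32.51, -53.31]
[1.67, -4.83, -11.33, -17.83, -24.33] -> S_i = 1.67 + -6.50*i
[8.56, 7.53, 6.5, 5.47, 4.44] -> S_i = 8.56 + -1.03*i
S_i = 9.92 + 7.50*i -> [9.92, 17.42, 24.92, 32.42, 39.92]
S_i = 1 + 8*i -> [1, 9, 17, 25, 33]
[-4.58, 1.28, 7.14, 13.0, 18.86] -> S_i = -4.58 + 5.86*i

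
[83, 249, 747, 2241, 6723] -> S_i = 83*3^i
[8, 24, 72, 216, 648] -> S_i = 8*3^i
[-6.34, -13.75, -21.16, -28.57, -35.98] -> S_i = -6.34 + -7.41*i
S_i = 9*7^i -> [9, 63, 441, 3087, 21609]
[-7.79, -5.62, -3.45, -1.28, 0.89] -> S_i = -7.79 + 2.17*i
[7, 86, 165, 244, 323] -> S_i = 7 + 79*i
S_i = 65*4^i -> [65, 260, 1040, 4160, 16640]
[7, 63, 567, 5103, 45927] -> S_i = 7*9^i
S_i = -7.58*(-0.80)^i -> [-7.58, 6.06, -4.85, 3.88, -3.1]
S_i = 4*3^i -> [4, 12, 36, 108, 324]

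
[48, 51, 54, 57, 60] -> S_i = 48 + 3*i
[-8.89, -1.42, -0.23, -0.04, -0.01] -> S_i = -8.89*0.16^i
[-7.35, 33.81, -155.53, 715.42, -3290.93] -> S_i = -7.35*(-4.60)^i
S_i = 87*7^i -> [87, 609, 4263, 29841, 208887]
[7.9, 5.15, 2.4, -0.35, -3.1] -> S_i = 7.90 + -2.75*i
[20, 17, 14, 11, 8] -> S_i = 20 + -3*i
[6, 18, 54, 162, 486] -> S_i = 6*3^i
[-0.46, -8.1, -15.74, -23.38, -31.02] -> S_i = -0.46 + -7.64*i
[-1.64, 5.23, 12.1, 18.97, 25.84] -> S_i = -1.64 + 6.87*i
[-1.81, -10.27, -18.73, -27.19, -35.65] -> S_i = -1.81 + -8.46*i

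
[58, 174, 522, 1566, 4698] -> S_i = 58*3^i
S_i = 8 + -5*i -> [8, 3, -2, -7, -12]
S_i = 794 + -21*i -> [794, 773, 752, 731, 710]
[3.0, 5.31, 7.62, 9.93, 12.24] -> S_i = 3.00 + 2.31*i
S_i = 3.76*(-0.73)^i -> [3.76, -2.74, 2.0, -1.46, 1.07]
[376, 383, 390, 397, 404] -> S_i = 376 + 7*i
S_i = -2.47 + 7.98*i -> [-2.47, 5.51, 13.49, 21.47, 29.45]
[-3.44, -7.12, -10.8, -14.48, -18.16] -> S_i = -3.44 + -3.68*i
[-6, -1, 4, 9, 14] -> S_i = -6 + 5*i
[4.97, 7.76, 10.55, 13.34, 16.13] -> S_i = 4.97 + 2.79*i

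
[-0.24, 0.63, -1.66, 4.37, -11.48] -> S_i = -0.24*(-2.63)^i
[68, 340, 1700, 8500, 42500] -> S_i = 68*5^i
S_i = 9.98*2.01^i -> [9.98, 20.06, 40.32, 81.04, 162.9]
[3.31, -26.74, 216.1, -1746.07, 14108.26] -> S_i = 3.31*(-8.08)^i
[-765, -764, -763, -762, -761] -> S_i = -765 + 1*i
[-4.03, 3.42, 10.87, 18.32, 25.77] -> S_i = -4.03 + 7.45*i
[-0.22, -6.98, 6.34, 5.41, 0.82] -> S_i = Random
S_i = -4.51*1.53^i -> [-4.51, -6.9, -10.56, -16.15, -24.71]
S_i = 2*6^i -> [2, 12, 72, 432, 2592]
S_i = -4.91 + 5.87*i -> [-4.91, 0.96, 6.83, 12.7, 18.57]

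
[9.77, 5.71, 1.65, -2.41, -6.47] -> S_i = 9.77 + -4.06*i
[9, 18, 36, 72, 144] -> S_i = 9*2^i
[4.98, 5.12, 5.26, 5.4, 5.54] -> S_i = 4.98 + 0.14*i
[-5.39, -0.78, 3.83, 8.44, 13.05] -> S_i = -5.39 + 4.61*i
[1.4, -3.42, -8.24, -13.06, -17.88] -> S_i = 1.40 + -4.82*i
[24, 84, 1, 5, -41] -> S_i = Random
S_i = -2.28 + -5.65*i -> [-2.28, -7.93, -13.58, -19.23, -24.88]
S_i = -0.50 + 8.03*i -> [-0.5, 7.53, 15.56, 23.59, 31.62]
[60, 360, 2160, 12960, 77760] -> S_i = 60*6^i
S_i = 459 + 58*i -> [459, 517, 575, 633, 691]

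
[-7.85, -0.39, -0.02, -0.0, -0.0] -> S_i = -7.85*0.05^i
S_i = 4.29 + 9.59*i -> [4.29, 13.88, 23.47, 33.06, 42.65]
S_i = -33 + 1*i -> [-33, -32, -31, -30, -29]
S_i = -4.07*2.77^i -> [-4.07, -11.27, -31.23, -86.5, -239.61]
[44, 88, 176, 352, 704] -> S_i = 44*2^i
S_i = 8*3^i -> [8, 24, 72, 216, 648]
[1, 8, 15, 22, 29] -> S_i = 1 + 7*i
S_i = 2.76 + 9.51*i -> [2.76, 12.27, 21.78, 31.29, 40.8]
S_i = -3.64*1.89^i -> [-3.64, -6.88, -13.0, -24.57, -46.45]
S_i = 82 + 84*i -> [82, 166, 250, 334, 418]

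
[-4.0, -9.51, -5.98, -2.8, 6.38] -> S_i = Random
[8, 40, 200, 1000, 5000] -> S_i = 8*5^i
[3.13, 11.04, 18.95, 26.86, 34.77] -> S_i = 3.13 + 7.91*i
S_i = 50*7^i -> [50, 350, 2450, 17150, 120050]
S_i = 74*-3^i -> [74, -222, 666, -1998, 5994]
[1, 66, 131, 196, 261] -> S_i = 1 + 65*i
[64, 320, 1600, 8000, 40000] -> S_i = 64*5^i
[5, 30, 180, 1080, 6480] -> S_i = 5*6^i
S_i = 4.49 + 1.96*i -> [4.49, 6.45, 8.41, 10.37, 12.33]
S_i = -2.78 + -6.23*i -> [-2.78, -9.01, -15.24, -21.47, -27.7]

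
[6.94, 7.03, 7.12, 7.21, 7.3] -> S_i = 6.94 + 0.09*i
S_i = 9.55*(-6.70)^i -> [9.55, -63.99, 428.7, -2872.29, 19244.32]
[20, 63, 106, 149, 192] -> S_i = 20 + 43*i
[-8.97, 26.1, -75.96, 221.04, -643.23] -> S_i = -8.97*(-2.91)^i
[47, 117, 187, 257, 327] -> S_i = 47 + 70*i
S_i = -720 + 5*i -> [-720, -715, -710, -705, -700]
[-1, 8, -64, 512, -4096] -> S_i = -1*-8^i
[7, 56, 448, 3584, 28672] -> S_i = 7*8^i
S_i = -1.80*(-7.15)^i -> [-1.8, 12.87, -92.02, 657.95, -4704.32]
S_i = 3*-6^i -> [3, -18, 108, -648, 3888]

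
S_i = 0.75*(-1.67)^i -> [0.75, -1.25, 2.09, -3.49, 5.83]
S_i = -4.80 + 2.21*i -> [-4.8, -2.59, -0.38, 1.83, 4.04]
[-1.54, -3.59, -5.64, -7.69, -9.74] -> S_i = -1.54 + -2.05*i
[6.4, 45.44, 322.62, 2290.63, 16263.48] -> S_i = 6.40*7.10^i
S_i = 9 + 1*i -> [9, 10, 11, 12, 13]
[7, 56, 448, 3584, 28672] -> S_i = 7*8^i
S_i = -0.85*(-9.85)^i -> [-0.85, 8.37, -82.47, 812.32, -8001.36]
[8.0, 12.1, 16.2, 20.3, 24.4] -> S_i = 8.00 + 4.10*i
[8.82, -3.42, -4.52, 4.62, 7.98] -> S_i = Random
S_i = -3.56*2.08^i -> [-3.56, -7.4, -15.4, -32.04, -66.64]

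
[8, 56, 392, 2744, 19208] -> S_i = 8*7^i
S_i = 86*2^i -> [86, 172, 344, 688, 1376]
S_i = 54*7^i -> [54, 378, 2646, 18522, 129654]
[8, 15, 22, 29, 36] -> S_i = 8 + 7*i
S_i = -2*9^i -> [-2, -18, -162, -1458, -13122]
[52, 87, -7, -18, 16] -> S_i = Random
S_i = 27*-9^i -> [27, -243, 2187, -19683, 177147]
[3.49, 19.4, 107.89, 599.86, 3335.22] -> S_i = 3.49*5.56^i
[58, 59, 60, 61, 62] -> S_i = 58 + 1*i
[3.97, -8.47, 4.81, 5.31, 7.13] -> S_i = Random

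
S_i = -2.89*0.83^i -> [-2.89, -2.4, -1.99, -1.65, -1.37]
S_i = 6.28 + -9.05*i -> [6.28, -2.77, -11.82, -20.87, -29.92]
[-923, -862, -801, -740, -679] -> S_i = -923 + 61*i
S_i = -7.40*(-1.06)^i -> [-7.4, 7.84, -8.31, 8.81, -9.34]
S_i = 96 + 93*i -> [96, 189, 282, 375, 468]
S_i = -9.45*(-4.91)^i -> [-9.45, 46.4, -227.82, 1118.6, -5492.34]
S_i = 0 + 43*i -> [0, 43, 86, 129, 172]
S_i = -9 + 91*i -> [-9, 82, 173, 264, 355]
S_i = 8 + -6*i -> [8, 2, -4, -10, -16]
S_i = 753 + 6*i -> [753, 759, 765, 771, 777]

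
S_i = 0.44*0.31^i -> [0.44, 0.14, 0.04, 0.01, 0.0]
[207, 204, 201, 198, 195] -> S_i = 207 + -3*i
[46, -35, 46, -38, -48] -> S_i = Random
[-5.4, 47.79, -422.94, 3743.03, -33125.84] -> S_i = -5.40*(-8.85)^i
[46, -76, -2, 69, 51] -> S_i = Random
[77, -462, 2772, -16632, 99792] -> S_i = 77*-6^i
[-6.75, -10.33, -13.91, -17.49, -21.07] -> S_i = -6.75 + -3.58*i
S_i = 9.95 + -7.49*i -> [9.95, 2.46, -5.03, -12.52, -20.01]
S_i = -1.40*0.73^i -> [-1.4, -1.02, -0.75, -0.54, -0.4]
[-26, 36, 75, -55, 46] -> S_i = Random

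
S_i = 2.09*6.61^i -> [2.09, 13.81, 91.32, 603.6, 3989.81]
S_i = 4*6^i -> [4, 24, 144, 864, 5184]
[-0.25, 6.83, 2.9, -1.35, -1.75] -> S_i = Random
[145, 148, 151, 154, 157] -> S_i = 145 + 3*i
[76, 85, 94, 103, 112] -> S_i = 76 + 9*i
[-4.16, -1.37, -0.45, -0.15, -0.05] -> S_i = -4.16*0.33^i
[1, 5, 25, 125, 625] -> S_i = 1*5^i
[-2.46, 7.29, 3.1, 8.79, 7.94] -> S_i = Random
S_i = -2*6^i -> [-2, -12, -72, -432, -2592]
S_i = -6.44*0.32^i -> [-6.44, -2.06, -0.66, -0.21, -0.07]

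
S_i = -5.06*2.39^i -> [-5.06, -12.09, -28.9, -69.08, -165.1]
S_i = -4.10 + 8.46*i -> [-4.1, 4.36, 12.82, 21.28, 29.74]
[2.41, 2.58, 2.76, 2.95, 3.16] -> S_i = 2.41*1.07^i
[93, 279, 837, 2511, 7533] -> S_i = 93*3^i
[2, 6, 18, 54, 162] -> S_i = 2*3^i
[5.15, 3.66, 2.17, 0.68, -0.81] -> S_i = 5.15 + -1.49*i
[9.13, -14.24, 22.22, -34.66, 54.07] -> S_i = 9.13*(-1.56)^i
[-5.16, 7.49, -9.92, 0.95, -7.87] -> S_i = Random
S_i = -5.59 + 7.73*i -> [-5.59, 2.14, 9.87, 17.6, 25.33]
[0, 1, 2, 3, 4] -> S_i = 0 + 1*i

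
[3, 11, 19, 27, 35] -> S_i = 3 + 8*i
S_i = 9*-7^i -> [9, -63, 441, -3087, 21609]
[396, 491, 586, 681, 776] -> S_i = 396 + 95*i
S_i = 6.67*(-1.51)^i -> [6.67, -10.07, 15.21, -22.96, 34.68]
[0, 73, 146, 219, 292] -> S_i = 0 + 73*i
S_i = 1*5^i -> [1, 5, 25, 125, 625]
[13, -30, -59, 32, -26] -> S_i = Random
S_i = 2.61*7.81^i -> [2.61, 20.38, 159.2, 1243.35, 9710.57]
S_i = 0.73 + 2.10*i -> [0.73, 2.83, 4.93, 7.03, 9.13]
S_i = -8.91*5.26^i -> [-8.91, -46.87, -246.52, -1296.69, -6820.57]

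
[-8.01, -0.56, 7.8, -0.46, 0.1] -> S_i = Random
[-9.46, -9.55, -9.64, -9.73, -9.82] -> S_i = -9.46 + -0.09*i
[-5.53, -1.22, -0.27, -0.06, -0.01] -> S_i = -5.53*0.22^i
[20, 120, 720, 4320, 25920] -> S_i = 20*6^i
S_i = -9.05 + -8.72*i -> [-9.05, -17.77, -26.49, -35.21, -43.93]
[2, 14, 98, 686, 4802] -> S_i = 2*7^i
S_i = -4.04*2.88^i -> [-4.04, -11.64, -33.51, -96.51, -277.94]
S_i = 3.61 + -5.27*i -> [3.61, -1.66, -6.93, -12.2, -17.47]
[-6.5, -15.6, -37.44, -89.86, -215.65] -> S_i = -6.50*2.40^i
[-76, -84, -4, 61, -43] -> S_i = Random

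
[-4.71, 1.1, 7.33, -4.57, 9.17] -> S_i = Random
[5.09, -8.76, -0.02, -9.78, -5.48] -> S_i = Random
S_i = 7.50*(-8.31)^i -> [7.5, -62.32, 517.92, -4303.92, 35765.59]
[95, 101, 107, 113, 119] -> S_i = 95 + 6*i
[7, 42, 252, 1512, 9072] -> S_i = 7*6^i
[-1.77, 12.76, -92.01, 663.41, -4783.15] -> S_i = -1.77*(-7.21)^i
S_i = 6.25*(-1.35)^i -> [6.25, -8.44, 11.39, -15.38, 20.76]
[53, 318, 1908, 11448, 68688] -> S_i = 53*6^i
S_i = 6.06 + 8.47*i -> [6.06, 14.53, 23.0, 31.47, 39.94]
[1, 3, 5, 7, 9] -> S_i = 1 + 2*i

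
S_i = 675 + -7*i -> [675, 668, 661, 654, 647]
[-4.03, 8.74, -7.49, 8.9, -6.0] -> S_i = Random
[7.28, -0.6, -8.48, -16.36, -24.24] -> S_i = 7.28 + -7.88*i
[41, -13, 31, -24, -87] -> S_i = Random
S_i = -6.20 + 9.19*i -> [-6.2, 2.99, 12.18, 21.37, 30.56]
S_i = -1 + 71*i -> [-1, 70, 141, 212, 283]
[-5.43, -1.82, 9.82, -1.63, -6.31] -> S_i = Random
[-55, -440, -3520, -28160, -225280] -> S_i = -55*8^i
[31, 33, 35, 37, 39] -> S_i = 31 + 2*i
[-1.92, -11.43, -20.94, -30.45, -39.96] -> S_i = -1.92 + -9.51*i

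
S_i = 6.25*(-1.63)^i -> [6.25, -10.19, 16.61, -27.07, 44.12]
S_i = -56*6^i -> [-56, -336, -2016, -12096, -72576]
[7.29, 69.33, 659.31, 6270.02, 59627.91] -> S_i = 7.29*9.51^i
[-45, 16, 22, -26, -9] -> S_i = Random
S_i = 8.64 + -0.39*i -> [8.64, 8.25, 7.86, 7.47, 7.08]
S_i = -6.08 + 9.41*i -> [-6.08, 3.33, 12.74, 22.15, 31.56]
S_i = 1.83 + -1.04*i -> [1.83, 0.79, -0.25, -1.29, -2.33]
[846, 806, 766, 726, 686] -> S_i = 846 + -40*i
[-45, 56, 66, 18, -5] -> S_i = Random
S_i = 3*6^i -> [3, 18, 108, 648, 3888]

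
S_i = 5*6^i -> [5, 30, 180, 1080, 6480]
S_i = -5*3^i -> [-5, -15, -45, -135, -405]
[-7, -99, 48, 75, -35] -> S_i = Random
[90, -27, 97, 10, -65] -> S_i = Random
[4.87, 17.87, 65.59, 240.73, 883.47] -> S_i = 4.87*3.67^i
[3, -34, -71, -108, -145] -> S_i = 3 + -37*i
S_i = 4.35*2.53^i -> [4.35, 11.01, 27.84, 70.45, 178.23]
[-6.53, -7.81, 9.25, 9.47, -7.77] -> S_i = Random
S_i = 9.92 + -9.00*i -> [9.92, 0.92, -8.08, -17.08, -26.08]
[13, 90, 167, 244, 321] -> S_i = 13 + 77*i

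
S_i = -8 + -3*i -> [-8, -11, -14, -17, -20]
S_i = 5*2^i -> [5, 10, 20, 40, 80]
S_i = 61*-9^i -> [61, -549, 4941, -44469, 400221]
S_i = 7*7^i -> [7, 49, 343, 2401, 16807]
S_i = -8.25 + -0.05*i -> [-8.25, -8.3, -8.35, -8.4, -8.45]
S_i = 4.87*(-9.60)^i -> [4.87, -46.75, 448.82, -4308.66, 41363.18]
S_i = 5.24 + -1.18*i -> [5.24, 4.06, 2.88, 1.7, 0.52]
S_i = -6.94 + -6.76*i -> [-6.94, -13.7, -20.46, -27.22, -33.98]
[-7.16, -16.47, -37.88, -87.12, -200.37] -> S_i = -7.16*2.30^i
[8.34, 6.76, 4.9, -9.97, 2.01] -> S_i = Random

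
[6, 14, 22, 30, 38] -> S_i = 6 + 8*i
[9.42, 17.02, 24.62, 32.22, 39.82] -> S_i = 9.42 + 7.60*i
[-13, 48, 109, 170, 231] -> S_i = -13 + 61*i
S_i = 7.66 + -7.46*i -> [7.66, 0.2, -7.26, -14.72, -22.18]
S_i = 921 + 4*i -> [921, 925, 929, 933, 937]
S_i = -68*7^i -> [-68, -476, -3332, -23324, -163268]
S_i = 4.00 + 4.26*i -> [4.0, 8.26, 12.52, 16.78, 21.04]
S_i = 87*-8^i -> [87, -696, 5568, -44544, 356352]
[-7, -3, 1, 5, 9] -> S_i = -7 + 4*i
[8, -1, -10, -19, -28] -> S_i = 8 + -9*i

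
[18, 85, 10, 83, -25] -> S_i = Random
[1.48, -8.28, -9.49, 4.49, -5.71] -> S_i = Random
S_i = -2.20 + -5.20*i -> [-2.2, -7.4, -12.6, -17.8, -23.0]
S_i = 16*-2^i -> [16, -32, 64, -128, 256]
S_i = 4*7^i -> [4, 28, 196, 1372, 9604]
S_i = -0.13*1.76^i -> [-0.13, -0.23, -0.4, -0.71, -1.25]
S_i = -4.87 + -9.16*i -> [-4.87, -14.03, -23.19, -32.35, -41.51]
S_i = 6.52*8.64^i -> [6.52, 56.33, 486.72, 4205.22, 36333.11]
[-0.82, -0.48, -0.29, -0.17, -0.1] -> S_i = -0.82*0.59^i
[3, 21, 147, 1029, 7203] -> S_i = 3*7^i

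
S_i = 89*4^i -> [89, 356, 1424, 5696, 22784]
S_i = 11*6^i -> [11, 66, 396, 2376, 14256]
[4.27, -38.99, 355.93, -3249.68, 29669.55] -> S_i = 4.27*(-9.13)^i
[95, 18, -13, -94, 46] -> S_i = Random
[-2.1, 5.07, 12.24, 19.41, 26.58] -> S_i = -2.10 + 7.17*i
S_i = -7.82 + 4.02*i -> [-7.82, -3.8, 0.22, 4.24, 8.26]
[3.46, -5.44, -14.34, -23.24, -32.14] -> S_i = 3.46 + -8.90*i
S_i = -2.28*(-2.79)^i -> [-2.28, 6.36, -17.75, 49.52, -138.15]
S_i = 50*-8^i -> [50, -400, 3200, -25600, 204800]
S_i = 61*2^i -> [61, 122, 244, 488, 976]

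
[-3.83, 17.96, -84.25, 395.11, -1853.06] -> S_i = -3.83*(-4.69)^i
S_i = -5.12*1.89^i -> [-5.12, -9.68, -18.29, -34.57, -65.33]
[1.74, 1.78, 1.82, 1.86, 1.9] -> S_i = 1.74 + 0.04*i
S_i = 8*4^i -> [8, 32, 128, 512, 2048]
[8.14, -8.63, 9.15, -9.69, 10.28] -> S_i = 8.14*(-1.06)^i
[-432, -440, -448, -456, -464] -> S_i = -432 + -8*i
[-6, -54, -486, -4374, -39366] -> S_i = -6*9^i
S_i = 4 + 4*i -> [4, 8, 12, 16, 20]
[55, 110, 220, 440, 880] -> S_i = 55*2^i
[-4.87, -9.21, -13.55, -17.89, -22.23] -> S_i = -4.87 + -4.34*i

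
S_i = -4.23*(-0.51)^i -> [-4.23, 2.16, -1.1, 0.56, -0.29]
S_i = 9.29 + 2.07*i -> [9.29, 11.36, 13.43, 15.5, 17.57]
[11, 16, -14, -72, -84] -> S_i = Random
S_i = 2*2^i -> [2, 4, 8, 16, 32]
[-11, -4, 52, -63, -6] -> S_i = Random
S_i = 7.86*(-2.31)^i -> [7.86, -18.16, 41.94, -96.89, 223.81]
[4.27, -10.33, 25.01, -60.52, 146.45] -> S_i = 4.27*(-2.42)^i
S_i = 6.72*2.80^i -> [6.72, 18.82, 52.68, 147.52, 413.05]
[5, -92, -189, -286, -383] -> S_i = 5 + -97*i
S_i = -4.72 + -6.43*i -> [-4.72, -11.15, -17.58, -24.01, -30.44]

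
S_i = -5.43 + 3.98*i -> [-5.43, -1.45, 2.53, 6.51, 10.49]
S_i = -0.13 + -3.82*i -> [-0.13, -3.95, -7.77, -11.59, -15.41]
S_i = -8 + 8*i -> [-8, 0, 8, 16, 24]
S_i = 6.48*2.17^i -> [6.48, 14.06, 30.51, 66.21, 143.69]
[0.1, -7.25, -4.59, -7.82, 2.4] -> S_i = Random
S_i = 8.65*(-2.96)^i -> [8.65, -25.6, 75.79, -224.33, 664.02]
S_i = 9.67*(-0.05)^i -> [9.67, -0.48, 0.02, -0.0, 0.0]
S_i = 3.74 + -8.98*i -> [3.74, -5.24, -14.22, -23.2, -32.18]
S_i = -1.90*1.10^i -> [-1.9, -2.09, -2.3, -2.53, -2.78]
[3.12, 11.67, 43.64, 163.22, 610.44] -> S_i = 3.12*3.74^i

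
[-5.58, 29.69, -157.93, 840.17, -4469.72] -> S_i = -5.58*(-5.32)^i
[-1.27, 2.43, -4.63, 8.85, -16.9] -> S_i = -1.27*(-1.91)^i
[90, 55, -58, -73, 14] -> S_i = Random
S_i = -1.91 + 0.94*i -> [-1.91, -0.97, -0.03, 0.91, 1.85]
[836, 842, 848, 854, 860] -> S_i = 836 + 6*i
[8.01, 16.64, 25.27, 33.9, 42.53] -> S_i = 8.01 + 8.63*i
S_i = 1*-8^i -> [1, -8, 64, -512, 4096]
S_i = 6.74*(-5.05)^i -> [6.74, -34.04, 171.89, -868.03, 4383.54]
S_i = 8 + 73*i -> [8, 81, 154, 227, 300]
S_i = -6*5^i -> [-6, -30, -150, -750, -3750]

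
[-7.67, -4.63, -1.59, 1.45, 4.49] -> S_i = -7.67 + 3.04*i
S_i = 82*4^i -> [82, 328, 1312, 5248, 20992]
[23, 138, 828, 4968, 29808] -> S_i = 23*6^i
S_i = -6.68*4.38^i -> [-6.68, -29.26, -128.15, -561.3, -2458.52]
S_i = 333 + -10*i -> [333, 323, 313, 303, 293]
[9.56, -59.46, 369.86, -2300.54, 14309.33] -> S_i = 9.56*(-6.22)^i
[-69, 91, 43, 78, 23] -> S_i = Random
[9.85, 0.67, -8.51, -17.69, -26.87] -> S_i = 9.85 + -9.18*i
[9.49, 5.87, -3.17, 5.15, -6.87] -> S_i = Random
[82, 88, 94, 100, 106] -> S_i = 82 + 6*i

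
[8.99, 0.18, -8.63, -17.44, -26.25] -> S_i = 8.99 + -8.81*i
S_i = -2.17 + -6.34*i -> [-2.17, -8.51, -14.85, -21.19, -27.53]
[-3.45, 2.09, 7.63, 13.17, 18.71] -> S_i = -3.45 + 5.54*i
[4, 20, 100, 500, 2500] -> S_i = 4*5^i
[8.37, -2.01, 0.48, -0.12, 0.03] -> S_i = 8.37*(-0.24)^i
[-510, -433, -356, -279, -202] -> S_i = -510 + 77*i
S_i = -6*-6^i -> [-6, 36, -216, 1296, -7776]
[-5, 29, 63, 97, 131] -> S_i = -5 + 34*i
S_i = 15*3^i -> [15, 45, 135, 405, 1215]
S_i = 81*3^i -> [81, 243, 729, 2187, 6561]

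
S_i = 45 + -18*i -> [45, 27, 9, -9, -27]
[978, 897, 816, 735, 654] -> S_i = 978 + -81*i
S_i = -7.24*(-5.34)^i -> [-7.24, 38.66, -206.45, 1102.46, -5887.13]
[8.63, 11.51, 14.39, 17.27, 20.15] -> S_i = 8.63 + 2.88*i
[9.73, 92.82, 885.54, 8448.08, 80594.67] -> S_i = 9.73*9.54^i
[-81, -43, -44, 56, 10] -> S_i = Random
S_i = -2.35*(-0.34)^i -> [-2.35, 0.8, -0.27, 0.09, -0.03]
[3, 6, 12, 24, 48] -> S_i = 3*2^i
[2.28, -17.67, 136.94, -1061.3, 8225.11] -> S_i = 2.28*(-7.75)^i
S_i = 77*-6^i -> [77, -462, 2772, -16632, 99792]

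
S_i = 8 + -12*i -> [8, -4, -16, -28, -40]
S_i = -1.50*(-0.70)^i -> [-1.5, 1.05, -0.73, 0.51, -0.36]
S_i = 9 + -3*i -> [9, 6, 3, 0, -3]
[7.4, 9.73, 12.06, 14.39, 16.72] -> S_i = 7.40 + 2.33*i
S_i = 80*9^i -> [80, 720, 6480, 58320, 524880]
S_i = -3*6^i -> [-3, -18, -108, -648, -3888]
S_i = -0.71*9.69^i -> [-0.71, -6.88, -66.67, -646.0, -6259.7]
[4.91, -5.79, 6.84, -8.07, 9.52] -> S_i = 4.91*(-1.18)^i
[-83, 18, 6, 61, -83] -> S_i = Random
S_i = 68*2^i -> [68, 136, 272, 544, 1088]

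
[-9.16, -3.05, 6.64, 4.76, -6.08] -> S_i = Random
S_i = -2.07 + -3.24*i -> [-2.07, -5.31, -8.55, -11.79, -15.03]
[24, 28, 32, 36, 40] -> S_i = 24 + 4*i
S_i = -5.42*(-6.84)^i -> [-5.42, 37.07, -253.58, 1734.47, -11863.8]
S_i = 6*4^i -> [6, 24, 96, 384, 1536]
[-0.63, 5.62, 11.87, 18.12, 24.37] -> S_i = -0.63 + 6.25*i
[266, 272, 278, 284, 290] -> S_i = 266 + 6*i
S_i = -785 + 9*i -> [-785, -776, -767, -758, -749]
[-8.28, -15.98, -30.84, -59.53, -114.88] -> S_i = -8.28*1.93^i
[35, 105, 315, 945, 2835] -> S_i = 35*3^i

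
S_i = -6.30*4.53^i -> [-6.3, -28.54, -129.28, -585.65, -2652.98]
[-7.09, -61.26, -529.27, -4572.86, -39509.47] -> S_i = -7.09*8.64^i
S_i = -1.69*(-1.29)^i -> [-1.69, 2.18, -2.81, 3.63, -4.68]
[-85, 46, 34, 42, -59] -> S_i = Random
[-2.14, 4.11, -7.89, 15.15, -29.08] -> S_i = -2.14*(-1.92)^i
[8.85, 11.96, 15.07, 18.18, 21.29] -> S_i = 8.85 + 3.11*i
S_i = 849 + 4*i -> [849, 853, 857, 861, 865]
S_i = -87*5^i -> [-87, -435, -2175, -10875, -54375]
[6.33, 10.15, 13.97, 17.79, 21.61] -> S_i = 6.33 + 3.82*i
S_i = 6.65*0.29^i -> [6.65, 1.93, 0.56, 0.16, 0.05]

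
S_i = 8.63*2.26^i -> [8.63, 19.5, 44.08, 99.62, 225.14]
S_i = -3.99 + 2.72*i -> [-3.99, -1.27, 1.45, 4.17, 6.89]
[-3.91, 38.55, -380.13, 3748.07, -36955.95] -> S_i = -3.91*(-9.86)^i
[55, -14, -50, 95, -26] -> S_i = Random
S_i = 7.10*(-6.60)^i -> [7.1, -46.86, 309.28, -2041.22, 13472.06]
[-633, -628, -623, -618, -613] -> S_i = -633 + 5*i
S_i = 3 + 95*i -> [3, 98, 193, 288, 383]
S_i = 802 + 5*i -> [802, 807, 812, 817, 822]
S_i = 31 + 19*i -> [31, 50, 69, 88, 107]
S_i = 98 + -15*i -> [98, 83, 68, 53, 38]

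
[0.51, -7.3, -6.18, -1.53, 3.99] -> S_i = Random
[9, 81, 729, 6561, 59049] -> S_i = 9*9^i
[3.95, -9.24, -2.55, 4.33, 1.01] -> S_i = Random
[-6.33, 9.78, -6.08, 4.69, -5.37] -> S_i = Random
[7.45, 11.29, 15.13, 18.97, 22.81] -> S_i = 7.45 + 3.84*i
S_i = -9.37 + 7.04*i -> [-9.37, -2.33, 4.71, 11.75, 18.79]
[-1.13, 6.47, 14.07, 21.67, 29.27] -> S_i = -1.13 + 7.60*i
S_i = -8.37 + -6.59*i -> [-8.37, -14.96, -21.55, -28.14, -34.73]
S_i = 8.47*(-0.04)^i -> [8.47, -0.34, 0.01, -0.0, 0.0]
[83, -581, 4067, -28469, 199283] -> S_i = 83*-7^i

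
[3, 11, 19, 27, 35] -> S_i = 3 + 8*i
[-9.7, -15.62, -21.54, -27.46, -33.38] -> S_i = -9.70 + -5.92*i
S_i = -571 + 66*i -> [-571, -505, -439, -373, -307]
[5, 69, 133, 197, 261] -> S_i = 5 + 64*i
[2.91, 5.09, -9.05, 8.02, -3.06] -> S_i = Random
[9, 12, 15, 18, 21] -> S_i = 9 + 3*i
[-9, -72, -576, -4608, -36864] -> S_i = -9*8^i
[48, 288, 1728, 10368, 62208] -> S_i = 48*6^i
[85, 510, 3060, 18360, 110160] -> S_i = 85*6^i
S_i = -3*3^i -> [-3, -9, -27, -81, -243]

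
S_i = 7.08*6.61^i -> [7.08, 46.8, 309.34, 2044.74, 13515.72]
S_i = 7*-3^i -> [7, -21, 63, -189, 567]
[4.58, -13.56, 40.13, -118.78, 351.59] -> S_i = 4.58*(-2.96)^i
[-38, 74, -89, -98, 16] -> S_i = Random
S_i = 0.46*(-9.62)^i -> [0.46, -4.43, 42.57, -409.53, 3939.65]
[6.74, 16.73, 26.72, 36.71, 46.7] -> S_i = 6.74 + 9.99*i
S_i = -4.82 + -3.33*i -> [-4.82, -8.15, -11.48, -14.81, -18.14]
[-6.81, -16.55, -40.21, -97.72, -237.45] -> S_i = -6.81*2.43^i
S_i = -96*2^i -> [-96, -192, -384, -768, -1536]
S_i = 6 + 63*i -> [6, 69, 132, 195, 258]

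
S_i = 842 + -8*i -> [842, 834, 826, 818, 810]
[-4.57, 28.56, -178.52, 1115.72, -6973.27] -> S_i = -4.57*(-6.25)^i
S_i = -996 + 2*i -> [-996, -994, -992, -990, -988]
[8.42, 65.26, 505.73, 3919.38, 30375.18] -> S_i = 8.42*7.75^i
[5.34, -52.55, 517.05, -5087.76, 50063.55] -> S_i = 5.34*(-9.84)^i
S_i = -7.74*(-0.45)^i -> [-7.74, 3.48, -1.57, 0.71, -0.32]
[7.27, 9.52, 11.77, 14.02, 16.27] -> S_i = 7.27 + 2.25*i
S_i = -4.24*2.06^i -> [-4.24, -8.73, -17.99, -37.07, -76.35]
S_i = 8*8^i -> [8, 64, 512, 4096, 32768]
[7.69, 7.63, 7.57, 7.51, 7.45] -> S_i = 7.69 + -0.06*i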